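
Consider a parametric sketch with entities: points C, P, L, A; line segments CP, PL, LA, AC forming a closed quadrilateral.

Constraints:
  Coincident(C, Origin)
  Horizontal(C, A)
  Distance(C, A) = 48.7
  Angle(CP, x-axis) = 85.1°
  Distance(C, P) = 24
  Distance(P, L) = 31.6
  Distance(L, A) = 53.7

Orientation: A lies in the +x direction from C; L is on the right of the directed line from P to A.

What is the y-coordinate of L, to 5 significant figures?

-6.9923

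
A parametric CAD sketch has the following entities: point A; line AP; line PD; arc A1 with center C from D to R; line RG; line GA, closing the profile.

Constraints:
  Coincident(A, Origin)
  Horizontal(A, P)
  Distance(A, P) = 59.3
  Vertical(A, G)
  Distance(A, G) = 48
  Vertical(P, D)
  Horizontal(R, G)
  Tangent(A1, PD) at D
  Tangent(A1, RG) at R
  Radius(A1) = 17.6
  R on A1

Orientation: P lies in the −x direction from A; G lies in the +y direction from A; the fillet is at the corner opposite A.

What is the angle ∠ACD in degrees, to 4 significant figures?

143.9°

The virtual corner opposite A is at (-59.30, 48.00). Tangency of A1 to PD means the radius CD is perpendicular to PD and A1 meets RG tangentially, so CR is at right angles to RG, with radius 17.6, so the center C sits 17.6 in from both sides at C = (-41.70, 30.40). That places the tangent points at D = (-59.30, 30.40) on PD and R = (-41.70, 48.00) on RG. Then cos ∠ACD = CA·CD / (|CA||CD|), giving 143.9°.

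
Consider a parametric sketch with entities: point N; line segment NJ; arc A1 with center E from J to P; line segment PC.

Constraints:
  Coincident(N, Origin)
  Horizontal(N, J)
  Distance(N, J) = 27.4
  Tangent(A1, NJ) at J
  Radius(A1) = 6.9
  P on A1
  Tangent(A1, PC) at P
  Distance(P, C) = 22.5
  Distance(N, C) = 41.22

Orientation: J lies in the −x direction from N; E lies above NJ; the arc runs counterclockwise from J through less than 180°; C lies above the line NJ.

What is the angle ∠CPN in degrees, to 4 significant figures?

131.5°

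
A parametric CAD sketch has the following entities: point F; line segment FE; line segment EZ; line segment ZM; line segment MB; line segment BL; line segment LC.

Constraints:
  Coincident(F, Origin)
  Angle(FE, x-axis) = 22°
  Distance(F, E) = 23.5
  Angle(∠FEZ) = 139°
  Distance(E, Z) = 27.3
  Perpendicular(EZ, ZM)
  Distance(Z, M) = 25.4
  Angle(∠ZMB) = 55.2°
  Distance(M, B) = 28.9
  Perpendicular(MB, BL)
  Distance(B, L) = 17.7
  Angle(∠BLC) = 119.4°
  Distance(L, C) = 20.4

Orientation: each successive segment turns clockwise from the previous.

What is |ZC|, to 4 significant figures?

7.640

F is at the origin; FE runs at 22.0° with length 23.5, so E = (21.79, 8.803). ∠FEZ = 139.0° gives EZ at -19.00° from the x-axis; with |EZ| = 27.3, Z = (47.60, -0.08476). The perpendicularity gives ZM at right angles to EZ, so ZM runs at -109.0°; with |ZM| = 25.4, M = (39.33, -24.10). ∠ZMB = 55.2° gives MB at 126.2° from the x-axis; with |MB| = 28.9, B = (22.26, -0.7798). MB is perpendicular to BL, so BL runs at 36.20°; with |BL| = 17.7, L = (36.55, 9.674). ∠BLC = 119.4° gives LC at -24.40° from the x-axis; with |LC| = 20.4, C = (55.12, 1.247). Then |ZC| = |C − Z| = 7.640.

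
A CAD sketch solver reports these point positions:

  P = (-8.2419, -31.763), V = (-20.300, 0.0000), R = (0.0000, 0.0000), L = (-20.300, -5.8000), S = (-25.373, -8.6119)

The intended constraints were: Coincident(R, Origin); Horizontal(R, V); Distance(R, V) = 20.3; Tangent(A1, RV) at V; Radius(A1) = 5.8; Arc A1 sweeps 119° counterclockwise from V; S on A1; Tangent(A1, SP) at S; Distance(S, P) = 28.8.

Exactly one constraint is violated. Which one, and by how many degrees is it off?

Tangent(A1, SP) at S — off by 7.50°.

R = (0.00, 0.00) ✓; R.y = 0.00, V.y = 0.00 ✓; |RV| = 20.30 ✓; ∠(LV, VR) = 90.00° ✓; |LV| = 5.800 ✓; bearing(L→S) − bearing(L→V) = 119.0° ✓; |LS| = 5.800 ✓; ∠(LS, SP) = 82.50° ✗; |SP| = 28.80 ✓.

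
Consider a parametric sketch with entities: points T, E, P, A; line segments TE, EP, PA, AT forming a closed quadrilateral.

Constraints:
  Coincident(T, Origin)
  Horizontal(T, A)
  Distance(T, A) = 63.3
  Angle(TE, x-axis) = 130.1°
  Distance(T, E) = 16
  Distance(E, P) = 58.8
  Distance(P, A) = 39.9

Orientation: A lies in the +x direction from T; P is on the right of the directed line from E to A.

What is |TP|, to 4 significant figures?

43.03

Checks: |EP| = 58.80 ✓; |PA| = 39.90 ✓.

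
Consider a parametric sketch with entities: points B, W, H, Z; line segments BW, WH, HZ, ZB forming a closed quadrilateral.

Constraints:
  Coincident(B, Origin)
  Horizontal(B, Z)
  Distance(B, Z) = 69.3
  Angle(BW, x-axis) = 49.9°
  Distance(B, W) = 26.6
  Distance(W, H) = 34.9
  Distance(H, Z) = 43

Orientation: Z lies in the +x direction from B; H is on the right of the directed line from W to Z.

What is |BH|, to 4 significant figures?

30.97

Checks: B.y = 0.00, Z.y = 0.00 ✓; |WH| = 34.90 ✓; |HZ| = 43.00 ✓.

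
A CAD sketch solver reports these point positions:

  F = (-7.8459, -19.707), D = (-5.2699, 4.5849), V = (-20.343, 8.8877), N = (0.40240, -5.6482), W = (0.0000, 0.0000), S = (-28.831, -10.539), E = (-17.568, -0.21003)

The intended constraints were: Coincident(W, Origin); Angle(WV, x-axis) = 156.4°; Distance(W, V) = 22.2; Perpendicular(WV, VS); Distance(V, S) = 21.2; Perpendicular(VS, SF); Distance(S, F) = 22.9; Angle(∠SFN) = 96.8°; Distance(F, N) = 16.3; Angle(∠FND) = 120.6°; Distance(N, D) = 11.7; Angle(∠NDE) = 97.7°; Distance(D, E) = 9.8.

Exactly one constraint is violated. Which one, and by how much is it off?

Distance(D, E) = 9.8 — off by 3.40.

W = (0.00, 0.00) ✓; WV at 156.4° ✓; |WV| = 22.20 ✓; ∠(WV, VS) = 90.00° ✓; |VS| = 21.20 ✓; ∠(VS, SF) = 90.00° ✓; |SF| = 22.90 ✓; ∠SFN = 96.80° ✓; |FN| = 16.30 ✓; ∠FND = 120.6° ✓; |ND| = 11.70 ✓; ∠NDE = 97.70° ✓; |DE| = 13.20 ✗.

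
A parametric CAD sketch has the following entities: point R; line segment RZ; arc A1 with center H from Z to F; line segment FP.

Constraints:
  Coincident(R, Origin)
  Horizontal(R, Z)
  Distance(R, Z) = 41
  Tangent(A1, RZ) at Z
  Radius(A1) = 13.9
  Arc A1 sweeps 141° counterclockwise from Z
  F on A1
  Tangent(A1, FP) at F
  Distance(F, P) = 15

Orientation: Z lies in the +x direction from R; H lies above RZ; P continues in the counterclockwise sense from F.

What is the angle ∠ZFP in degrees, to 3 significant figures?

110°

On A1, Z sits at bearing -90° from H; a 141° counterclockwise sweep puts F at bearing 51°, so F = H + 13.9·(cos 51°, sin 51°) = (49.7, 24.7). A1 meets FP tangentially, so HF is at right angles to FP, so FP runs along (−sin 51°, cos 51°); with |FP| = 15.0, P = (38.1, 34.1). Then cos ∠ZFP = FZ·FP / (|FZ||FP|), giving 110°.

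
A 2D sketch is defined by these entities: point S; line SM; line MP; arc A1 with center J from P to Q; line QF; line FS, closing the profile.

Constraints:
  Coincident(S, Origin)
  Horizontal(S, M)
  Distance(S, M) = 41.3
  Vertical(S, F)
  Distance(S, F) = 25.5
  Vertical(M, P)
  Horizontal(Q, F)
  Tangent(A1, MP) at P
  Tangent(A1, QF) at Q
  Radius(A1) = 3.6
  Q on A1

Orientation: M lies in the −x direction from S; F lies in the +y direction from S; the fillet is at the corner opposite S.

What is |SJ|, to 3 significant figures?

43.6

SF is vertical with |SF| = 25.5 and F on the +y side, so F = (0.00, 25.5). The virtual corner opposite S is at (-41.3, 25.5). Since A1 is tangent to MP there, JP ⟂ MP and tangency of A1 to QF means the radius JQ is perpendicular to QF, with radius 3.6, so the center J sits 3.6 in from both sides at J = (-37.7, 21.9). Then |SJ| = |J − S| = 43.6.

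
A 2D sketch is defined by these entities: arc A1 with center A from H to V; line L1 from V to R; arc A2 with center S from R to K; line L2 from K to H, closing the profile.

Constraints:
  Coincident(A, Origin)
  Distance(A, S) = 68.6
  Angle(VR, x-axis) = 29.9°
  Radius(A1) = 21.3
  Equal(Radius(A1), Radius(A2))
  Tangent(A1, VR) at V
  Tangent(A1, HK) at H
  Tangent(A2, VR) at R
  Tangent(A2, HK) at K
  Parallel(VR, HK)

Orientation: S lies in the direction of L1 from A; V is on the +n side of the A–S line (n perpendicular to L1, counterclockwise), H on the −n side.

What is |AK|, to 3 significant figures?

71.8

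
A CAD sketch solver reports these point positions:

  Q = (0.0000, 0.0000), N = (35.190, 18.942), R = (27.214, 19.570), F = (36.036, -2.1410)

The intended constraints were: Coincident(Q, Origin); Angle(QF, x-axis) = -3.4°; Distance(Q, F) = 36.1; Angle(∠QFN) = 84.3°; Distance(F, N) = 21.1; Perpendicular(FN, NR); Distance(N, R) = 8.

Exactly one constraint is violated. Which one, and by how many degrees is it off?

Perpendicular(FN, NR) — off by 6.80°.

Q = (0.00, 0.00) ✓; QF at -3.400° ✓; |QF| = 36.10 ✓; ∠QFN = 84.30° ✓; |FN| = 21.10 ✓; ∠(FN, NR) = 83.20° ✗; |NR| = 8.001 ✓.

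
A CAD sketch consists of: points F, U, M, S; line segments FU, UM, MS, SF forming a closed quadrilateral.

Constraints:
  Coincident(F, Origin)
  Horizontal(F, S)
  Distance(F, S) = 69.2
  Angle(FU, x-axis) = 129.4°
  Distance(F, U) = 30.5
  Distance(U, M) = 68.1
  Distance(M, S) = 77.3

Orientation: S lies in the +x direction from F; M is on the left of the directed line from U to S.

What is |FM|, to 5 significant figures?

75.222

Checks: |UM| = 68.10 ✓; |MS| = 77.30 ✓.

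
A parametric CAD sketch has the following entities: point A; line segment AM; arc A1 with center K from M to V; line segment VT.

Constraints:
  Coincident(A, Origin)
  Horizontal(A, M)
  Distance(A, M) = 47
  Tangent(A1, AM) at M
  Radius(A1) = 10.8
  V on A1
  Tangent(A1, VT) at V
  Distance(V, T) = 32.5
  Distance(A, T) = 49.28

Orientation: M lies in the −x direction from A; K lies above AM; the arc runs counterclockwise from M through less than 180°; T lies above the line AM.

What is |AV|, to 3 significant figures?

37.4

A is at the origin; AM is horizontal with |AM| = 47.0 and M on the −x side, so M = (-47.0, 0.00). A1 meets AM tangentially, so KM is at right angles to AM, so K = M + (0, 10.8) = (-47.0, 10.8). Since KV ⟂ VT (tangency), |KT| = √(10.8² + 32.5²) = 34.2 regardless of where V sits on A1. So T lies on both circle(A, 49.28) and circle(K, 34.2); the above-AM intersection is T = (-28.9, 39.9). V is the foot of the tangent from T: V = (-36.5, 8.29).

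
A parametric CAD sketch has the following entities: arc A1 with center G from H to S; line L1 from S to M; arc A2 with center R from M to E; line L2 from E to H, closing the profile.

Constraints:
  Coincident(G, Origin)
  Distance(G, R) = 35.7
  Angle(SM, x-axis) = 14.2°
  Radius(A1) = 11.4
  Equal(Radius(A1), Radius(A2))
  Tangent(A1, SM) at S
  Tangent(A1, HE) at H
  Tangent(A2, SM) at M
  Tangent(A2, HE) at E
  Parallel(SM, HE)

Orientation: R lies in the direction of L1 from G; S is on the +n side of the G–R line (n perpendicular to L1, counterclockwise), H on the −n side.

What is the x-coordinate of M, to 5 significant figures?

31.813

The slot axis is L1's direction at 14.2°, so u = (cos 14.2°, sin 14.2°) = (0.96945, 0.24531) and n = (−sin 14.2°, cos 14.2°) = (-0.24531, 0.96945). G is at the origin and R lies 35.7 along u from G, so R = 35.7·u = (34.609, 8.7575). Tangency of A1 to both parallel lines with radius 11.4 puts S and H at G ± 11.4·n: S = (-2.7965, 11.052), H = (2.7965, -11.052). Equal radii place M and E the same way about R: M = R + 11.4·n = (31.813, 19.809), E = R − 11.4·n = (37.406, -2.2942). So M.x = 31.813.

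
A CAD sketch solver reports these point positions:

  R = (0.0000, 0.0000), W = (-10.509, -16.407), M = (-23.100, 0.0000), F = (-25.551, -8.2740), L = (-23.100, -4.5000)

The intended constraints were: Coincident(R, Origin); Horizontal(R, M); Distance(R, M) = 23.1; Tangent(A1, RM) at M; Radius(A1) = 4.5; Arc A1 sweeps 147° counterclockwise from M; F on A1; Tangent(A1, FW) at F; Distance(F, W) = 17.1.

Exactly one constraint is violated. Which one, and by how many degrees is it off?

Tangent(A1, FW) at F — off by 4.60°.

R = (0.00, 0.00) ✓; R.y = 0.00, M.y = 0.00 ✓; |RM| = 23.10 ✓; ∠(LM, MR) = 90.00° ✓; |LM| = 4.500 ✓; bearing(L→F) − bearing(L→M) = 147.0° ✓; |LF| = 4.500 ✓; ∠(LF, FW) = 85.40° ✗; |FW| = 17.10 ✓.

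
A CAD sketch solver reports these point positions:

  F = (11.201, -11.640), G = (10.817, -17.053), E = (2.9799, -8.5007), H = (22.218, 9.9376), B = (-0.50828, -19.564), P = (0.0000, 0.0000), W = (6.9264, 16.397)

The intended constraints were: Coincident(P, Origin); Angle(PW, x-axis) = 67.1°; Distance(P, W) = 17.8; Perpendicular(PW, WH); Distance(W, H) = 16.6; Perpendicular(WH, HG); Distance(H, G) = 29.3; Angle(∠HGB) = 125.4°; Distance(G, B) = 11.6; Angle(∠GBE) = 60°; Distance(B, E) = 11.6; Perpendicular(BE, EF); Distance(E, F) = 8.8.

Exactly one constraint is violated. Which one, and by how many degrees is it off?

Perpendicular(BE, EF) — off by 3.40°.

P = (0.00, 0.00) ✓; PW at 67.10° ✓; |PW| = 17.80 ✓; ∠(PW, WH) = 90.00° ✓; |WH| = 16.60 ✓; ∠(WH, HG) = 90.00° ✓; |HG| = 29.30 ✓; ∠HGB = 125.4° ✓; |GB| = 11.60 ✓; ∠GBE = 60.00° ✓; |BE| = 11.60 ✓; ∠(BE, EF) = 93.40° ✗; |EF| = 8.800 ✓.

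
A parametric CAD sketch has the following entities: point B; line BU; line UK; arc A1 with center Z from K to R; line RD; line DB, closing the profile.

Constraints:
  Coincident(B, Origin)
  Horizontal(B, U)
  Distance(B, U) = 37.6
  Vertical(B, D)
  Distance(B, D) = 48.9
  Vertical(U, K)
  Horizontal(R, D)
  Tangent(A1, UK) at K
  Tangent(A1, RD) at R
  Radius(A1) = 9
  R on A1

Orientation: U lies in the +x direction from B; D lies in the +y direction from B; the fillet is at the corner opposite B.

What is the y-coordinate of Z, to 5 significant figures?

39.900

B is at the origin; B and U share the same y with |BU| = 37.6 and U on the +x side, so U = (37.600, 0.0000). BD is vertical with |BD| = 48.9 and D on the +y side, so D = (0.0000, 48.900). The virtual corner opposite B is at (37.600, 48.900). The tangent condition forces ZK to be normal to UK and the tangent condition forces ZR to be normal to RD, with radius 9.0, so the center Z sits 9.0 in from both sides at Z = (28.600, 39.900). So Z.y = 39.900.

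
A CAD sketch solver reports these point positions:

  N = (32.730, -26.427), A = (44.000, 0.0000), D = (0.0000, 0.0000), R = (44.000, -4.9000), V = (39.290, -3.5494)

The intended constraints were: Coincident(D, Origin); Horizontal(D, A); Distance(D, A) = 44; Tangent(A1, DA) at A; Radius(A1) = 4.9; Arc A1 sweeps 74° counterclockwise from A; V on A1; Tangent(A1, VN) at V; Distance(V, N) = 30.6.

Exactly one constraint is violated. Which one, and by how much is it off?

Distance(V, N) = 30.6 — off by 6.80.

D = (0.00, 0.00) ✓; D.y = 0.00, A.y = 0.00 ✓; |DA| = 44.00 ✓; ∠(RA, AD) = 90.00° ✓; |RA| = 4.900 ✓; bearing(R→V) − bearing(R→A) = 74.00° ✓; |RV| = 4.900 ✓; ∠(RV, VN) = 90.00° ✓; |VN| = 23.80 ✗.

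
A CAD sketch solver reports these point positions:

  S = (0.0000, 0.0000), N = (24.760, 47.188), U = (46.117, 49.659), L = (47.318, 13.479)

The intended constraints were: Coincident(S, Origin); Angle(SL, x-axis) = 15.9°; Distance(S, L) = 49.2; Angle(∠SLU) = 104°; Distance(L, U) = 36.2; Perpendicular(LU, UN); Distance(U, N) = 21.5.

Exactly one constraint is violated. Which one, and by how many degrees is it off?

Perpendicular(LU, UN) — off by 4.70°.

S = (0.00, 0.00) ✓; SL at 15.90° ✓; |SL| = 49.20 ✓; ∠SLU = 104.0° ✓; |LU| = 36.20 ✓; ∠(LU, UN) = 94.70° ✗; |UN| = 21.50 ✓.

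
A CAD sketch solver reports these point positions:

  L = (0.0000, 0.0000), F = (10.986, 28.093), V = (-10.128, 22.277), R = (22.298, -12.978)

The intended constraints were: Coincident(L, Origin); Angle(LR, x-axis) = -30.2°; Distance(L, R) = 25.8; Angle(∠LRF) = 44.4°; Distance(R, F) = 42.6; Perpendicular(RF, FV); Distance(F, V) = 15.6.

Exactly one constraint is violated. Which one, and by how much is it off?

Distance(F, V) = 15.6 — off by 6.30.

L = (0.00, 0.00) ✓; LR at -30.20° ✓; |LR| = 25.80 ✓; ∠LRF = 44.40° ✓; |RF| = 42.60 ✓; ∠(RF, FV) = 90.00° ✓; |FV| = 21.90 ✗.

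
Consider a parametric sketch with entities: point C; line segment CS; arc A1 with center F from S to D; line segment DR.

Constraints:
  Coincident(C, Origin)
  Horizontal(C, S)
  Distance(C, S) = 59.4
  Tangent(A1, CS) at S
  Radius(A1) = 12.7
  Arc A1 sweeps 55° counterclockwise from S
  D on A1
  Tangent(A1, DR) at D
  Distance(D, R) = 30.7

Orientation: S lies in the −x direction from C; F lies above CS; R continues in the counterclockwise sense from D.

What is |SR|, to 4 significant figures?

41.46

C is at the origin; C and S share the same y with |CS| = 59.4 and S on the −x side, so S = (-59.40, 0.000). Since A1 is tangent to CS there, FS ⟂ CS, so F = S + (0, 12.7) = (-59.40, 12.70). On A1, S sits at bearing -90° from F; a 55° counterclockwise sweep puts D at bearing -35°, so D = F + 12.7·(cos -35°, sin -35°) = (-49.00, 5.416). A1 meets DR tangentially, so FD is at right angles to DR, so DR runs along (−sin -35°, cos -35°); with |DR| = 30.7, R = (-31.39, 30.56). Then |SR| = |R − S| = 41.46.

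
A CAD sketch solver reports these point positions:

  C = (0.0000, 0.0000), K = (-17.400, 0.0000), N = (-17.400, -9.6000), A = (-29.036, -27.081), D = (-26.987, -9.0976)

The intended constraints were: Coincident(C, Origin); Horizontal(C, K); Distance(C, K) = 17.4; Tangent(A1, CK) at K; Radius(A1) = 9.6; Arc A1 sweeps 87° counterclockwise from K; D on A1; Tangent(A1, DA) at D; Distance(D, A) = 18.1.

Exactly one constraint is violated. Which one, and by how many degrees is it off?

Tangent(A1, DA) at D — off by 3.50°.

C = (0.00, 0.00) ✓; C.y = 0.00, K.y = 0.00 ✓; |CK| = 17.40 ✓; ∠(NK, KC) = 90.00° ✓; |NK| = 9.600 ✓; bearing(N→D) − bearing(N→K) = 87.00° ✓; |ND| = 9.600 ✓; ∠(ND, DA) = 93.50° ✗; |DA| = 18.10 ✓.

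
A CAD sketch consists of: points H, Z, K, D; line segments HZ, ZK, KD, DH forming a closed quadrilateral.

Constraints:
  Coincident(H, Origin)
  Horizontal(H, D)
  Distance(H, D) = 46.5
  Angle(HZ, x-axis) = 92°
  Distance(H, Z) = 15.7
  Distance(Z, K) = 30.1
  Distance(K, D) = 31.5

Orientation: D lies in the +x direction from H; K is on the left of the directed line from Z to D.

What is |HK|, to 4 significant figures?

37.78

Checks: |ZK| = 30.10 ✓; |KD| = 31.50 ✓.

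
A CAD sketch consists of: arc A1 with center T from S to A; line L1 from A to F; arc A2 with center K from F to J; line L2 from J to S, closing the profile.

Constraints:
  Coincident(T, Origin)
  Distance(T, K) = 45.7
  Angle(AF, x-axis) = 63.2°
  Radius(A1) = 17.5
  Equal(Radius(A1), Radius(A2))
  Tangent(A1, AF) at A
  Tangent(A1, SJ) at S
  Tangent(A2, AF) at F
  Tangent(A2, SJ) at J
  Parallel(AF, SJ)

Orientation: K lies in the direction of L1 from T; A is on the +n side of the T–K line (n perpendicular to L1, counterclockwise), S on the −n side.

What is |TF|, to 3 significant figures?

48.9

Tangency of A1 to both parallel lines with radius 17.5 puts A and S at T ± 17.5·n: A = (-15.6, 7.89), S = (15.6, -7.89). Equal radii place F and J the same way about K: F = K + 17.5·n = (4.98, 48.7), J = K − 17.5·n = (36.2, 32.9). Then |TF| = |F − T| = 48.9.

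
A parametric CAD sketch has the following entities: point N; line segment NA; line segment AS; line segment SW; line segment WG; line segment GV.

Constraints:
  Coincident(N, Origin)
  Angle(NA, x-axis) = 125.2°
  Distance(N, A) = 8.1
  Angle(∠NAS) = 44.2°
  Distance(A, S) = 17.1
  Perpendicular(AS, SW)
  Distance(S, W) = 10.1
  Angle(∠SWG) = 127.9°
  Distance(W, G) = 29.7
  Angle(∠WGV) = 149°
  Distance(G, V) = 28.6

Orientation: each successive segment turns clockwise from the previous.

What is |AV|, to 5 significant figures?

47.075

N is at the origin; NA runs at 125.2° with length 8.1, so A = (-4.6691, 6.6189). ∠NAS = 44.2° gives AS at -10.600° from the x-axis; with |AS| = 17.1, S = (12.139, 3.4733). AS ⟂ SW, so SW runs at -100.60°; with |SW| = 10.1, W = (10.281, -6.4543). ∠SWG = 127.9° gives WG at -152.70° from the x-axis; with |WG| = 29.7, G = (-16.111, -20.076). ∠WGV = 149.0° gives GV at 176.30° from the x-axis; with |GV| = 28.6, V = (-44.651, -18.231). Then |AV| = |V − A| = 47.075.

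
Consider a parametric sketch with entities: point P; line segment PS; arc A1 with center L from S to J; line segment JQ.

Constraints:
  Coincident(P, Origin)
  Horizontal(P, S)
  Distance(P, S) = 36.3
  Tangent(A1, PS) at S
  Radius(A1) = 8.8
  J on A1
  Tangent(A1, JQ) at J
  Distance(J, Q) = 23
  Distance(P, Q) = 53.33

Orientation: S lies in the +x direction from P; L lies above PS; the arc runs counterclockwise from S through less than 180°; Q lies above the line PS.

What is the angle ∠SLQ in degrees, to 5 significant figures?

166.37°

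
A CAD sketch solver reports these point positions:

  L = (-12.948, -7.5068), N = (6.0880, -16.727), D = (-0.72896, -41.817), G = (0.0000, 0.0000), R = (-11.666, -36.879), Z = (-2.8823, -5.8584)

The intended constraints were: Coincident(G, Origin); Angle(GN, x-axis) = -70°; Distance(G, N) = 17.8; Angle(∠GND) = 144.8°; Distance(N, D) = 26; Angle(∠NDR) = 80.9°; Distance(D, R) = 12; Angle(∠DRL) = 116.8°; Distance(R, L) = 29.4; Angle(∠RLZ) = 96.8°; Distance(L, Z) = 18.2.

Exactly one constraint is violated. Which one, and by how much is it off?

Distance(L, Z) = 18.2 — off by 8.00.

G = (0.00, 0.00) ✓; GN at -70.00° ✓; |GN| = 17.80 ✓; ∠GND = 144.8° ✓; |ND| = 26.00 ✓; ∠NDR = 80.90° ✓; |DR| = 12.00 ✓; ∠DRL = 116.8° ✓; |RL| = 29.40 ✓; ∠RLZ = 96.80° ✓; |LZ| = 10.20 ✗.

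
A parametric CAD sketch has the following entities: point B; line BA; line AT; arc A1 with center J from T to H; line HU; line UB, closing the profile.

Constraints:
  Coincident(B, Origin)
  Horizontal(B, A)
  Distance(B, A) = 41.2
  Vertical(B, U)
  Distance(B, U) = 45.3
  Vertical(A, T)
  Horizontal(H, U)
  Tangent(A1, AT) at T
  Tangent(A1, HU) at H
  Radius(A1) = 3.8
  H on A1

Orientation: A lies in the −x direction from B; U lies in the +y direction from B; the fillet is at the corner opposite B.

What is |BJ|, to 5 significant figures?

55.866

BU is vertical with |BU| = 45.3 and U on the +y side, so U = (0.0000, 45.300). The virtual corner opposite B is at (-41.200, 45.300). A1 meets AT tangentially, so JT is at right angles to AT and tangency of A1 to HU means the radius JH is perpendicular to HU, with radius 3.8, so the center J sits 3.8 in from both sides at J = (-37.400, 41.500). Then |BJ| = |J − B| = 55.866.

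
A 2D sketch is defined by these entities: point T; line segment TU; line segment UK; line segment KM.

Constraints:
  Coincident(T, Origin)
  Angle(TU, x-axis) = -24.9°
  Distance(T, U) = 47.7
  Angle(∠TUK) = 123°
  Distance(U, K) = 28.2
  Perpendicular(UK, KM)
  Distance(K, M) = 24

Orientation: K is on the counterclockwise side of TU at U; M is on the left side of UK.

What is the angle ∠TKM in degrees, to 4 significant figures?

53.56°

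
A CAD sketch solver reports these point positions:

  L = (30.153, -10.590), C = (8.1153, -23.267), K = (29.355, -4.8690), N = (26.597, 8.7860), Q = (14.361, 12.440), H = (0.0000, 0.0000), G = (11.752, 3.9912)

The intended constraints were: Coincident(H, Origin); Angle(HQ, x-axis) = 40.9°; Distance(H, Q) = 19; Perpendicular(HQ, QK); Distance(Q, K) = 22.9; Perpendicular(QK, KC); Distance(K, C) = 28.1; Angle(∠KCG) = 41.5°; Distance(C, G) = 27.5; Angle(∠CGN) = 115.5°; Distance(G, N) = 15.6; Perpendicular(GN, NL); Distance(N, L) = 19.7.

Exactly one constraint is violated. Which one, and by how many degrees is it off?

Perpendicular(GN, NL) — off by 7.50°.

H = (0.00, 0.00) ✓; HQ at 40.90° ✓; |HQ| = 19.00 ✓; ∠(HQ, QK) = 90.00° ✓; |QK| = 22.90 ✓; ∠(QK, KC) = 90.00° ✓; |KC| = 28.10 ✓; ∠KCG = 41.50° ✓; |CG| = 27.50 ✓; ∠CGN = 115.5° ✓; |GN| = 15.60 ✓; ∠(GN, NL) = 97.50° ✗; |NL| = 19.70 ✓.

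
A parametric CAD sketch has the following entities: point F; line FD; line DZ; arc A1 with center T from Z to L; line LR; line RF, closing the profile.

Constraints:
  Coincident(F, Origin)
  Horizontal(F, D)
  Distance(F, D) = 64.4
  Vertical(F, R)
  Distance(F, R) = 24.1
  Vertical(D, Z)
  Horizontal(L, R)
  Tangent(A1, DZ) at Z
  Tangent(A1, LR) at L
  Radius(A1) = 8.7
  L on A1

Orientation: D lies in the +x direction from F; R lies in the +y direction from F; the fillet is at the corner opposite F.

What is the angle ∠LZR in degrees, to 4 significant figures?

37.31°

The virtual corner opposite F is at (64.40, 24.10). Since A1 is tangent to DZ there, TZ ⟂ DZ and tangency of A1 to LR means the radius TL is perpendicular to LR, with radius 8.7, so the center T sits 8.7 in from both sides at T = (55.70, 15.40). That places the tangent points at Z = (64.40, 15.40) on DZ and L = (55.70, 24.10) on LR. Then cos ∠LZR = ZL·ZR / (|ZL||ZR|), giving 37.31°.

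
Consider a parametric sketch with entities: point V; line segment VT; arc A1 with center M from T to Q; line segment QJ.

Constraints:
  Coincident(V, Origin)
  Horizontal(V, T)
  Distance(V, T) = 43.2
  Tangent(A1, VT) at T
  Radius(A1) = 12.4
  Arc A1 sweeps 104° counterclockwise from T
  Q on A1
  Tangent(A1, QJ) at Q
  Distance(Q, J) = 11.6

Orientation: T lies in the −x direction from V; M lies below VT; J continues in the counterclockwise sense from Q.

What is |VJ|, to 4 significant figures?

58.81

On A1, T sits at bearing 90° from M; a 104° counterclockwise sweep puts Q at bearing 194°, so Q = M + 12.4·(cos 194°, sin 194°) = (-55.23, -15.40). A1 meets QJ tangentially, so MQ is at right angles to QJ, so QJ runs along (−sin 194°, cos 194°); with |QJ| = 11.6, J = (-52.43, -26.66). Then |VJ| = |J − V| = 58.81.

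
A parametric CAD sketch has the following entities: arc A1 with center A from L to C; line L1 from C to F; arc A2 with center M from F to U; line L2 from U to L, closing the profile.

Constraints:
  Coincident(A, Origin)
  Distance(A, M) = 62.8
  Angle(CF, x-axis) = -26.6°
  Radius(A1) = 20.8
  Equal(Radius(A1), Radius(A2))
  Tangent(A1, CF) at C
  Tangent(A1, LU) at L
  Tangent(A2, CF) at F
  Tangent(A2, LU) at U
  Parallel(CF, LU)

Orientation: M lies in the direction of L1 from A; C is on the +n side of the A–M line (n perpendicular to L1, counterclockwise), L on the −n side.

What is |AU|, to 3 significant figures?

66.2

The slot axis is L1's direction at -26.6°, so u = (cos -26.6°, sin -26.6°) = (0.894, -0.448) and n = (−sin -26.6°, cos -26.6°) = (0.448, 0.894). A is at the origin and M lies 62.8 along u from A, so M = 62.8·u = (56.2, -28.1). Tangency of A1 to both parallel lines with radius 20.8 puts C and L at A ± 20.8·n: C = (9.31, 18.6), L = (-9.31, -18.6). Equal radii place F and U the same way about M: F = M + 20.8·n = (65.5, -9.52), U = M − 20.8·n = (46.8, -46.7). Then |AU| = |U − A| = 66.2.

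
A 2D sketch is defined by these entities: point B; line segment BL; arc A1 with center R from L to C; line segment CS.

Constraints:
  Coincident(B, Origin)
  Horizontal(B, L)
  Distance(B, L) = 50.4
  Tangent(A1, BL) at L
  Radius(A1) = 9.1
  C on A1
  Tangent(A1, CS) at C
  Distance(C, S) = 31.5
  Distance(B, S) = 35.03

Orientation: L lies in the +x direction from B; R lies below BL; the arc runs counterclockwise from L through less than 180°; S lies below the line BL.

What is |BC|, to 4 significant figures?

43.69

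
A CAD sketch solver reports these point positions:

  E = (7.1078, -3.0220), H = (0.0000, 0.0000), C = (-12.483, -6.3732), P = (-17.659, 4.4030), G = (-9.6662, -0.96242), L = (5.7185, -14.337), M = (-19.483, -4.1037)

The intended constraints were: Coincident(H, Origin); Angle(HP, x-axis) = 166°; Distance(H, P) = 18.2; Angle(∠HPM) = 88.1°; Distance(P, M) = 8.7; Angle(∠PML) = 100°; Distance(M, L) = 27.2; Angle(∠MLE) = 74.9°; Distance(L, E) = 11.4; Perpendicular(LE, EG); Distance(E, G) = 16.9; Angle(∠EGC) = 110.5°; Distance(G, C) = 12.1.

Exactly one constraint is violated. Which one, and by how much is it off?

Distance(G, C) = 12.1 — off by 6.00.

H = (0.00, 0.00) ✓; HP at 166.0° ✓; |HP| = 18.20 ✓; ∠HPM = 88.10° ✓; |PM| = 8.700 ✓; ∠PML = 100.0° ✓; |ML| = 27.20 ✓; ∠MLE = 74.90° ✓; |LE| = 11.40 ✓; ∠(LE, EG) = 90.00° ✓; |EG| = 16.90 ✓; ∠EGC = 110.5° ✓; |GC| = 6.100 ✗.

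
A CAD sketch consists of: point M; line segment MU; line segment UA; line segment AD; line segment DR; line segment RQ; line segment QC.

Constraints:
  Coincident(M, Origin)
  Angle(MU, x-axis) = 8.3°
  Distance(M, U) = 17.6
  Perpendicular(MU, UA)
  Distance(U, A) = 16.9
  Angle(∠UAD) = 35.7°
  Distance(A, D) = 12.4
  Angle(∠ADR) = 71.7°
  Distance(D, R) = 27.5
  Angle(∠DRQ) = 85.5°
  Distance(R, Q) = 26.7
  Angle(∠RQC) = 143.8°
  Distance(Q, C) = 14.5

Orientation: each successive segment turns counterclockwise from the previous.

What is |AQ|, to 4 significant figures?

26.14

∠ADR = 71.7° gives DR at -9.100° from the x-axis; with |DR| = 27.5, R = (36.42, 3.905). ∠DRQ = 85.5° gives RQ at 85.40° from the x-axis; with |RQ| = 26.7, Q = (38.56, 30.52). Then |AQ| = |Q − A| = 26.14.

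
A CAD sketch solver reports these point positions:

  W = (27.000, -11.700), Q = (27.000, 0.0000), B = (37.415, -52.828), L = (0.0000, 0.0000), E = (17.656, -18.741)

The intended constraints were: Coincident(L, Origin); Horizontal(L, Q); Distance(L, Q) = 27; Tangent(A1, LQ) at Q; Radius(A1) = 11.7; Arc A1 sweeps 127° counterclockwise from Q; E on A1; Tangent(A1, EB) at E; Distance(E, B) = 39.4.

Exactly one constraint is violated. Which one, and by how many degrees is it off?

Tangent(A1, EB) at E — off by 6.90°.

L = (0.00, 0.00) ✓; L.y = 0.00, Q.y = 0.00 ✓; |LQ| = 27.00 ✓; ∠(WQ, QL) = 90.00° ✓; |WQ| = 11.70 ✓; bearing(W→E) − bearing(W→Q) = 127.0° ✓; |WE| = 11.70 ✓; ∠(WE, EB) = 96.90° ✗; |EB| = 39.40 ✓.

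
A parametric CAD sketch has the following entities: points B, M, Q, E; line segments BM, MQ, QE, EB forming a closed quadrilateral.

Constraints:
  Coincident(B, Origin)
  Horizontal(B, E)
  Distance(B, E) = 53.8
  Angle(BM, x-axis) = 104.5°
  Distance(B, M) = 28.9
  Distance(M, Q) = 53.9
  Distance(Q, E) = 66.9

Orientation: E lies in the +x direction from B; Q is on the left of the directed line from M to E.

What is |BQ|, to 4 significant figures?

71.77

Checks: |MQ| = 53.90 ✓; |QE| = 66.90 ✓.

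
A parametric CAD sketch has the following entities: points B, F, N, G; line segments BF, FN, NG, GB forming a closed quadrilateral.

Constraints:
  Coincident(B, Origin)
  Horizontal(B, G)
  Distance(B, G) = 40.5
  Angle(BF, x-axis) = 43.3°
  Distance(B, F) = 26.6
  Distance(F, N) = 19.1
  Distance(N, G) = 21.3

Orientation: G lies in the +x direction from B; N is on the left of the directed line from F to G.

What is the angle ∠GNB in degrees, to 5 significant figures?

67.128°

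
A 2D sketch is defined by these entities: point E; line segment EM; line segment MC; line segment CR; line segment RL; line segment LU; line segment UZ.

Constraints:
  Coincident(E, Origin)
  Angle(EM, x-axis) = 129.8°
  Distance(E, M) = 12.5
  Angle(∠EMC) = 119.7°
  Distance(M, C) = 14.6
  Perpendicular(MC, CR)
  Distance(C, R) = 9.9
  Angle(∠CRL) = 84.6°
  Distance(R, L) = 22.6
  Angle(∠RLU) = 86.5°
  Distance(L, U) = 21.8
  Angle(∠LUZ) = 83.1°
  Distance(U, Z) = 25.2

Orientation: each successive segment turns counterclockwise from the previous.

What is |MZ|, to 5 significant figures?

20.894

E is at the origin; EM runs at 129.8° with length 12.5, so M = (-8.0014, 9.6035). ∠EMC = 119.7° gives MC at -169.90° from the x-axis; with |MC| = 14.6, C = (-22.375, 7.0432). The perpendicularity gives CR at right angles to MC, so CR runs at -79.900°; with |CR| = 9.9, R = (-20.639, -2.7034). ∠CRL = 84.6° gives RL at 15.500° from the x-axis; with |RL| = 22.6, L = (1.1391, 3.3362). ∠RLU = 86.5° gives LU at 109.00° from the x-axis; with |LU| = 21.8, U = (-5.9583, 23.949). ∠LUZ = 83.1° gives UZ at -154.10° from the x-axis; with |UZ| = 25.2, Z = (-28.627, 12.941). Then |MZ| = |Z − M| = 20.894.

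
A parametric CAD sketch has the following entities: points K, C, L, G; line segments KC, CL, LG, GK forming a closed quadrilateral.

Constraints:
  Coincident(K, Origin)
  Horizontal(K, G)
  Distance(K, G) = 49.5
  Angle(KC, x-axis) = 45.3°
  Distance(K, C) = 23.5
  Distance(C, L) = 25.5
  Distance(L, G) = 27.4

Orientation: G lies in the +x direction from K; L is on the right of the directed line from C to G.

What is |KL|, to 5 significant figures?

24.563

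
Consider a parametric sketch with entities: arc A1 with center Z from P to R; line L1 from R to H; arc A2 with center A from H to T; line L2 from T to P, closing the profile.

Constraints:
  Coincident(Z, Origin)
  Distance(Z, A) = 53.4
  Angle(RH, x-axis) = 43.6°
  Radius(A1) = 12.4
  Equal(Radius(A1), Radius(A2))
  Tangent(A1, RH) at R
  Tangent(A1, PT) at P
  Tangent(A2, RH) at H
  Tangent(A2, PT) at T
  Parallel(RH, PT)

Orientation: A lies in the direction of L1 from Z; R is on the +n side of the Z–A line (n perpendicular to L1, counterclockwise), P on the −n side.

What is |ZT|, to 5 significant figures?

54.821

The slot axis is L1's direction at 43.6°, so u = (cos 43.6°, sin 43.6°) = (0.72417, 0.68962) and n = (−sin 43.6°, cos 43.6°) = (-0.68962, 0.72417). Z is at the origin and A lies 53.4 along u from Z, so A = 53.4·u = (38.671, 36.826). Tangency of A1 to both parallel lines with radius 12.4 puts R and P at Z ± 12.4·n: R = (-8.5513, 8.9797), P = (8.5513, -8.9797). Equal radii place H and T the same way about A: H = A + 12.4·n = (30.119, 45.805), T = A − 12.4·n = (47.222, 27.846). Then |ZT| = |T − Z| = 54.821.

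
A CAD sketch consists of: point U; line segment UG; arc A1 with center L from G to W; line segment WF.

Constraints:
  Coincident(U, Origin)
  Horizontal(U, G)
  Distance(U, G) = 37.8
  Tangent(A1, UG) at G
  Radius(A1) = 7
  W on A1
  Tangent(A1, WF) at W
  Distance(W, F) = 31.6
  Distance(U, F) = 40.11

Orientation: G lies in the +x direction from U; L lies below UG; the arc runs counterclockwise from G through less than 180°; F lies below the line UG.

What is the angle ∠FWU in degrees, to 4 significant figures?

78.86°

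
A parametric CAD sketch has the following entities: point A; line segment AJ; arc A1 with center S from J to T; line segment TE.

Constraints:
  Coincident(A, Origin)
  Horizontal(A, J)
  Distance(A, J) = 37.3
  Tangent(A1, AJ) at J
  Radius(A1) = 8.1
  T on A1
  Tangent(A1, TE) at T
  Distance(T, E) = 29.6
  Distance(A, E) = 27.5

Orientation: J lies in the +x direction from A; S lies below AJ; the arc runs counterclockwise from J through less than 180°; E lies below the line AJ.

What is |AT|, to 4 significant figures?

31.35

A is at the origin; AJ is horizontal with |AJ| = 37.3 and J on the +x side, so J = (37.30, 0.000). Since A1 is tangent to AJ there, SJ ⟂ AJ, so S = J + (0, -8.1) = (37.30, -8.100). Since ST ⟂ TE (tangency), |SE| = √(8.1² + 29.6²) = 30.69 regardless of where T sits on A1. So E lies on both circle(A, 27.5) and circle(S, 30.69); the below-AJ intersection is E = (11.63, -24.92). T is the foot of the tangent from E: T = (31.23, -2.737).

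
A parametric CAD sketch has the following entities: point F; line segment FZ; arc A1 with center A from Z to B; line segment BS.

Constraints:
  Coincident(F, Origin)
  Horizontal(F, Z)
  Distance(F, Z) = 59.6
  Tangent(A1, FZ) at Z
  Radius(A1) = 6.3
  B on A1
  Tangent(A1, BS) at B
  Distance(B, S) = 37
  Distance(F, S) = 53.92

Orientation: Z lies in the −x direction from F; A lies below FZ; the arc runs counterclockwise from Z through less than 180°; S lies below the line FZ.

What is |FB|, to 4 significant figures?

65.05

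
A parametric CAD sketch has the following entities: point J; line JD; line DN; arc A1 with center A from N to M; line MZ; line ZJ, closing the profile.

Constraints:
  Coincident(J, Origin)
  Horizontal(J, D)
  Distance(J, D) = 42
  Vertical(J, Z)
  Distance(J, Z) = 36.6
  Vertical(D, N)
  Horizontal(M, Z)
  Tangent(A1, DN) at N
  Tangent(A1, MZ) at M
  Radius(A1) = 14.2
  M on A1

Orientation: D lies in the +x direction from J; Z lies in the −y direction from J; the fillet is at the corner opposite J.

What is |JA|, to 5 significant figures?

35.702

J is at the origin; JD is horizontal with |JD| = 42.0 and D on the +x side, so D = (42.000, 0.0000). J and Z share the same x with |JZ| = 36.6 and Z on the −y side, so Z = (0.0000, -36.600). The virtual corner opposite J is at (42.000, -36.600). The tangent condition forces AN to be normal to DN and A1 meets MZ tangentially, so AM is at right angles to MZ, with radius 14.2, so the center A sits 14.2 in from both sides at A = (27.800, -22.400). Then |JA| = |A − J| = 35.702.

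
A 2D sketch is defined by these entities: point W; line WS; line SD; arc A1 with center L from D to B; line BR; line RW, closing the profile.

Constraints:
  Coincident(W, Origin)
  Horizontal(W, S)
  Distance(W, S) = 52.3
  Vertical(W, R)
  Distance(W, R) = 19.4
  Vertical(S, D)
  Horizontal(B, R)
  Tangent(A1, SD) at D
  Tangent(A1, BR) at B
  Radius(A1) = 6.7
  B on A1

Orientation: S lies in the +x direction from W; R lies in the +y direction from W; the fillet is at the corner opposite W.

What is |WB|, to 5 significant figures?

49.555

W is at the origin; W and S share the same y with |WS| = 52.3 and S on the +x side, so S = (52.300, 0.0000). W and R share the same x with |WR| = 19.4 and R on the +y side, so R = (0.0000, 19.400). The virtual corner opposite W is at (52.300, 19.400). Since A1 is tangent to SD there, LD ⟂ SD and the tangent condition forces LB to be normal to BR, with radius 6.7, so the center L sits 6.7 in from both sides at L = (45.600, 12.700). That places the tangent points at D = (52.300, 12.700) on SD and B = (45.600, 19.400) on BR. Then |WB| = |B − W| = 49.555.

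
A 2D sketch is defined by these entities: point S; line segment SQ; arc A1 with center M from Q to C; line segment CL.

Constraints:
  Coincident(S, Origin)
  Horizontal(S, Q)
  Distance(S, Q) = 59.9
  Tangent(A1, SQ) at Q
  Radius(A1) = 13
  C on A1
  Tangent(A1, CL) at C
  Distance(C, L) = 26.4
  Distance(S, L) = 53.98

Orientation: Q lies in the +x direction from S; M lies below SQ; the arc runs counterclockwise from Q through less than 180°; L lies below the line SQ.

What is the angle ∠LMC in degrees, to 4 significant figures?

63.78°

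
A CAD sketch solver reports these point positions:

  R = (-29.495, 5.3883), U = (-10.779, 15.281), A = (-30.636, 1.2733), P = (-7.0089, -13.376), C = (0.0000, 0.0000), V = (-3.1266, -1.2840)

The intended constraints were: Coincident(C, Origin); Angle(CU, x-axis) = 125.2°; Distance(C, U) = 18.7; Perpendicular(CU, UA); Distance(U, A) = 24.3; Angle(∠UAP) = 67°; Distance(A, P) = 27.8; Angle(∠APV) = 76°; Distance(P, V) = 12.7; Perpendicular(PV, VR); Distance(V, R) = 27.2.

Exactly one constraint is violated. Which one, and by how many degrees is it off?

Perpendicular(PV, VR) — off by 3.60°.

C = (0.00, 0.00) ✓; CU at 125.2° ✓; |CU| = 18.70 ✓; ∠(CU, UA) = 90.00° ✓; |UA| = 24.30 ✓; ∠UAP = 67.00° ✓; |AP| = 27.80 ✓; ∠APV = 76.00° ✓; |PV| = 12.70 ✓; ∠(PV, VR) = 93.60° ✗; |VR| = 27.20 ✓.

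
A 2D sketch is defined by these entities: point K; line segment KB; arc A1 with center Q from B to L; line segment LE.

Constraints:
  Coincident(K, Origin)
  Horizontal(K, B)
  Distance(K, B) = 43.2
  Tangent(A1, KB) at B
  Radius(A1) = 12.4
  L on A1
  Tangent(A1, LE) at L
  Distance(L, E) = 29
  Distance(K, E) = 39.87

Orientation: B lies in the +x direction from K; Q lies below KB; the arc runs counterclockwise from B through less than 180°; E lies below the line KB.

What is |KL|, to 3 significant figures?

32.7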